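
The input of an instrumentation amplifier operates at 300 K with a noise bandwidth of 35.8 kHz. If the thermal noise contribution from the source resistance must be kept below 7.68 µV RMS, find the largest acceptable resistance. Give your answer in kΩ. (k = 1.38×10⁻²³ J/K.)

Johnson–Nyquist: V_n = √(4kTRB) ⇒ R = V_n² / (4kTB)
4kTB = 4 × 1.38×10⁻²³ × 300 × 3.58×10⁴ = 5.93×10⁻¹⁶
R = (7.68×10⁻⁶)² / 5.93×10⁻¹⁶ = 9.95×10⁴ Ω = 99.5 kΩ

99.5 kΩ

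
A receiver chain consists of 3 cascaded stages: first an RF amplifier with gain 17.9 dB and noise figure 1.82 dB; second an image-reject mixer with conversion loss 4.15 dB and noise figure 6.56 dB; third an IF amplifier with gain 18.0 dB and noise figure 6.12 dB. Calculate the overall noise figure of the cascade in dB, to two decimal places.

2.33 dB

Convert to linear (a loss of L dB is a gain of −L dB): F_i = 10^(NF_i/10), G_i = 10^(G_i,dB/10)
  Stage 1: F_1 = 10^(1.82/10) = 1.521, G_1 = 10^(17.9/10) = 61.66
  Stage 2: F_2 = 10^(6.56/10) = 4.529, G_2 = 10^(−4.15/10) = 0.3846
  Stage 3: F_3 = 10^(6.12/10) = 4.093, G_3 = 10^(18.0/10) = 63.10
Friis cascade:
  F = 1.521 + (4.529 − 1)/61.66 + (4.093 − 1)/23.71 = 1.708
NF = 10 log₁₀(1.708) = 2.33 dB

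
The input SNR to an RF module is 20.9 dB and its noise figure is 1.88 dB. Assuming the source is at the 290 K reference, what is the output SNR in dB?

19.02 dB

By definition F = SNR_in/SNR_out, so in dB: SNR_out = SNR_in − NF
SNR_out = 20.9 − 1.88 = 19.02 dB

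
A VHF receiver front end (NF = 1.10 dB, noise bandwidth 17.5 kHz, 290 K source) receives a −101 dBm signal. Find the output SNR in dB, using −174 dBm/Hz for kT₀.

Noise floor: N = −174 + 10 log₁₀(B) + NF
10 log₁₀(1.75×10⁴) = 42.43 dB
N = −174 + 42.43 + 1.10 = −130.47 dBm
SNR = P_sig − N = −101 − (−130.47) = 29.47 dB → 29.5 dB

29.5 dB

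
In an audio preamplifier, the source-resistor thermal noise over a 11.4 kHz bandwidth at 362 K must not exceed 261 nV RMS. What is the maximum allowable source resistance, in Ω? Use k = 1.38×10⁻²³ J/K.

Johnson–Nyquist: V_n = √(4kTRB) ⇒ R = V_n² / (4kTB)
4kTB = 4 × 1.38×10⁻²³ × 362 × 1.14×10⁴ = 2.28×10⁻¹⁶
R = (2.61×10⁻⁷)² / 2.28×10⁻¹⁶ = 2.99×10² Ω = 299 Ω

299 Ω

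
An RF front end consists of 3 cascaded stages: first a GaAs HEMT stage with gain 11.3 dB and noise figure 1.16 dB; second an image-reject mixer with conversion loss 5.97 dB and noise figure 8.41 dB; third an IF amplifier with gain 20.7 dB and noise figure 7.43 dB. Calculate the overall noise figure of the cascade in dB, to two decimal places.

Convert to linear (a loss of L dB is a gain of −L dB): F_i = 10^(NF_i/10), G_i = 10^(G_i,dB/10)
  Stage 1: F_1 = 10^(1.16/10) = 1.306, G_1 = 10^(11.3/10) = 13.49
  Stage 2: F_2 = 10^(8.41/10) = 6.934, G_2 = 10^(−5.97/10) = 0.2529
  Stage 3: F_3 = 10^(7.43/10) = 5.534, G_3 = 10^(20.7/10) = 117.5
Friis cascade:
  F = 1.306 + (6.934 − 1)/13.49 + (5.534 − 1)/3.412 = 3.075
NF = 10 log₁₀(3.075) = 4.88 dB

4.88 dB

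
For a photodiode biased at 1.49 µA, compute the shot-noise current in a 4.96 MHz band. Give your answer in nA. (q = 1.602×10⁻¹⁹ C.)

I_n = √(2qI·B)
2qI·B = 2 × 1.602×10⁻¹⁹ × 1.49×10⁻⁶ × 4.96×10⁶ = 2.37×10⁻¹⁸ A²
I_n = √(2.37×10⁻¹⁸) = 1.54×10⁻⁹ A = 1.54 nA

1.54 nA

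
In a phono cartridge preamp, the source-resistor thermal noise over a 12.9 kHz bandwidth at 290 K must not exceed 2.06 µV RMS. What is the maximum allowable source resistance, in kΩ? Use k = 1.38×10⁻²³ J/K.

Johnson–Nyquist: V_n = √(4kTRB) ⇒ R = V_n² / (4kTB)
4kTB = 4 × 1.38×10⁻²³ × 290 × 1.29×10⁴ = 2.07×10⁻¹⁶
R = (2.06×10⁻⁶)² / 2.07×10⁻¹⁶ = 2.05×10⁴ Ω = 20.5 kΩ

20.5 kΩ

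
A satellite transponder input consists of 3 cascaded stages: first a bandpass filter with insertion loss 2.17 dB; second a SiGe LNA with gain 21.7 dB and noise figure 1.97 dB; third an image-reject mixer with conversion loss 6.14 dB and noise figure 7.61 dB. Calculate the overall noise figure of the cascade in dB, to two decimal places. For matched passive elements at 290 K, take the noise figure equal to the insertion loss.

Convert to linear (a loss of L dB is a gain of −L dB): F_i = 10^(NF_i/10), G_i = 10^(G_i,dB/10)
  Stage 1: F_1 = 10^(2.17/10) = 1.648, G_1 = 10^(−2.17/10) = 0.6067
  Stage 2: F_2 = 10^(1.97/10) = 1.574, G_2 = 10^(21.7/10) = 147.9
  Stage 3: F_3 = 10^(7.61/10) = 5.768, G_3 = 10^(−6.14/10) = 0.2432
Friis cascade:
  F = 1.648 + (1.574 − 1)/0.6067 + (5.768 − 1)/89.74 = 2.647
NF = 10 log₁₀(2.647) = 4.23 dB

4.23 dB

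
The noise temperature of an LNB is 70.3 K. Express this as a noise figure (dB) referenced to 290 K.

0.943 dB

F = 1 + T_e/T₀ = 1 + 70.3/290 = 1.24241
NF = 10 log₁₀(1.24241) = 0.943 dB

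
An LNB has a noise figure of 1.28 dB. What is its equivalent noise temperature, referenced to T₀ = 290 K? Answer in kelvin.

F = 10^(1.28/10) = 1.34276
T_e = (F − 1)·T₀ = (1.34276 − 1) × 290 = 99.4 K

99.4 K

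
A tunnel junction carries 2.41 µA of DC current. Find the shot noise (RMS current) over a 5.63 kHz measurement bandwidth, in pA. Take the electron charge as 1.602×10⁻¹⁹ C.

I_n = √(2qI·B)
2qI·B = 2 × 1.602×10⁻¹⁹ × 2.41×10⁻⁶ × 5.63×10³ = 4.35×10⁻²¹ A²
I_n = √(4.35×10⁻²¹) = 6.59×10⁻¹¹ A = 65.9 pA

65.9 pA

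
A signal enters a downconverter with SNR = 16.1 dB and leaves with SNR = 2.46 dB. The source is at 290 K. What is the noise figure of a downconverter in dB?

13.64 dB

NF (dB) = SNR_in(dB) − SNR_out(dB) when the source is at T₀
NF = 16.1 − 2.46 = 13.64 dB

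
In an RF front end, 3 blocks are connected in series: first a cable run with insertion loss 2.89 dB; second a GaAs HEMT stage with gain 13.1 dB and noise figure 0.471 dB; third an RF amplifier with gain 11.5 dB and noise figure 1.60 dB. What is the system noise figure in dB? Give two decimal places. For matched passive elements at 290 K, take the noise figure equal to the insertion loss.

Convert to linear (a loss of L dB is a gain of −L dB): F_i = 10^(NF_i/10), G_i = 10^(G_i,dB/10)
  Stage 1: F_1 = 10^(2.89/10) = 1.945, G_1 = 10^(−2.89/10) = 0.5140
  Stage 2: F_2 = 10^(0.471/10) = 1.115, G_2 = 10^(13.1/10) = 20.42
  Stage 3: F_3 = 10^(1.60/10) = 1.445, G_3 = 10^(11.5/10) = 14.13
Friis cascade:
  F = 1.945 + (1.115 − 1)/0.5140 + (1.445 − 1)/10.50 = 2.211
NF = 10 log₁₀(2.211) = 3.45 dB

3.45 dB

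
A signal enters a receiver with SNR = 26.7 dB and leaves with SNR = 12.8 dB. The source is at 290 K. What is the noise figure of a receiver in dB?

13.9 dB

NF (dB) = SNR_in(dB) − SNR_out(dB) when the source is at T₀
NF = 26.7 − 12.8 = 13.9 dB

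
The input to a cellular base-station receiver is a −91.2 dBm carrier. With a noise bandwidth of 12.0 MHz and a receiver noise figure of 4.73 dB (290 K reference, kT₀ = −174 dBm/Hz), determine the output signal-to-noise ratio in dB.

Noise floor: N = −174 + 10 log₁₀(B) + NF
10 log₁₀(1.20×10⁷) = 70.79 dB
N = −174 + 70.79 + 4.73 = −98.48 dBm
SNR = P_sig − N = −91.2 − (−98.48) = 7.28 dB → 7.3 dB

7.3 dB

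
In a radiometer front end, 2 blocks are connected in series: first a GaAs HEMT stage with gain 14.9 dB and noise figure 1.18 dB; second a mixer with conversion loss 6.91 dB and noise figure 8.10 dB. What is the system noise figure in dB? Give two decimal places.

1.73 dB

Convert to linear (a loss of L dB is a gain of −L dB): F_i = 10^(NF_i/10), G_i = 10^(G_i,dB/10)
  Stage 1: F_1 = 10^(1.18/10) = 1.312, G_1 = 10^(14.9/10) = 30.90
  Stage 2: F_2 = 10^(8.10/10) = 6.457, G_2 = 10^(−6.91/10) = 0.2037
Friis cascade:
  F = 1.312 + (6.457 − 1)/30.90 = 1.489
NF = 10 log₁₀(1.489) = 1.73 dB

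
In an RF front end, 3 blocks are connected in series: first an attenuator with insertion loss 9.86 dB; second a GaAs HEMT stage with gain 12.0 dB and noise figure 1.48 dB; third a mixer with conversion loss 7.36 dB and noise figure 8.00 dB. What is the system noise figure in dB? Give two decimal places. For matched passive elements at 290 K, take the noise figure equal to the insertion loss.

12.27 dB

Convert to linear (a loss of L dB is a gain of −L dB): F_i = 10^(NF_i/10), G_i = 10^(G_i,dB/10)
  Stage 1: F_1 = 10^(9.86/10) = 9.683, G_1 = 10^(−9.86/10) = 0.1033
  Stage 2: F_2 = 10^(1.48/10) = 1.406, G_2 = 10^(12.0/10) = 15.85
  Stage 3: F_3 = 10^(8.00/10) = 6.310, G_3 = 10^(−7.36/10) = 0.1837
Friis cascade:
  F = 9.683 + (1.406 − 1)/0.1033 + (6.310 − 1)/1.637 = 16.86
NF = 10 log₁₀(16.86) = 12.27 dB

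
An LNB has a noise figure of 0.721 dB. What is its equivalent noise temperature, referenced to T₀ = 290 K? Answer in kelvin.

F = 10^(0.721/10) = 1.18059
T_e = (F − 1)·T₀ = (1.18059 − 1) × 290 = 52.4 K

52.4 K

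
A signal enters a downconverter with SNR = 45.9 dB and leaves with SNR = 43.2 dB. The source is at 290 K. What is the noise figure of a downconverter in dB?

NF (dB) = SNR_in(dB) − SNR_out(dB) when the source is at T₀
NF = 45.9 − 43.2 = 2.7 dB

2.7 dB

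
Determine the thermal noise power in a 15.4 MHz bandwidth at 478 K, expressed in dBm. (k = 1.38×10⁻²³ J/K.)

−99.9 dBm

P_n = kTB = 1.38×10⁻²³ × 478 × 1.54×10⁷ = 1.02×10⁻¹³ W
In dBm: 10 log₁₀(1.02×10⁻¹³ / 10⁻³) = −99.9 dBm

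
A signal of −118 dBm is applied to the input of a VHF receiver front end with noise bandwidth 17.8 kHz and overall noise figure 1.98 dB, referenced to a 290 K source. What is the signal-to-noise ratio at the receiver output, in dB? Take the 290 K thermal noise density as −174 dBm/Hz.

11.5 dB

Noise floor: N = −174 + 10 log₁₀(B) + NF
10 log₁₀(1.78×10⁴) = 42.5 dB
N = −174 + 42.5 + 1.98 = −129.52 dBm
SNR = P_sig − N = −118 − (−129.52) = 11.52 dB → 11.5 dB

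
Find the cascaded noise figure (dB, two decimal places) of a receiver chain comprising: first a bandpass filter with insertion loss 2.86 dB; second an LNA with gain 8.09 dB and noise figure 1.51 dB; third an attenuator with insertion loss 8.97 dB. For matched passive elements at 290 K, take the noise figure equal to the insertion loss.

Convert to linear (a loss of L dB is a gain of −L dB): F_i = 10^(NF_i/10), G_i = 10^(G_i,dB/10)
  Stage 1: F_1 = 10^(2.86/10) = 1.932, G_1 = 10^(−2.86/10) = 0.5176
  Stage 2: F_2 = 10^(1.51/10) = 1.416, G_2 = 10^(8.09/10) = 6.442
  Stage 3: F_3 = 10^(8.97/10) = 7.889, G_3 = 10^(−8.97/10) = 0.1268
Friis cascade:
  F = 1.932 + (1.416 − 1)/0.5176 + (7.889 − 1)/3.334 = 4.801
NF = 10 log₁₀(4.801) = 6.81 dB

6.81 dB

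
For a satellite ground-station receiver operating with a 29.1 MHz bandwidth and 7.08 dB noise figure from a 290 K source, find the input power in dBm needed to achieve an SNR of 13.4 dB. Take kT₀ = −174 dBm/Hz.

−78.9 dBm

Sensitivity = −174 + 10 log₁₀(B) + NF + SNR_min
= −174 + 74.64 + 7.08 + 13.4
= −78.88 dBm → −78.9 dBm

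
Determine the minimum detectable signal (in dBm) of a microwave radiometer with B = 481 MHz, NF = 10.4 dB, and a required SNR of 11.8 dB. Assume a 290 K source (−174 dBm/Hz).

−65.0 dBm

Sensitivity = −174 + 10 log₁₀(B) + NF + SNR_min
= −174 + 86.82 + 10.4 + 11.8
= −64.98 dBm → −65.0 dBm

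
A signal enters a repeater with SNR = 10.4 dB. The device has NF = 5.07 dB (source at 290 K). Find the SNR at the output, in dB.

By definition F = SNR_in/SNR_out, so in dB: SNR_out = SNR_in − NF
SNR_out = 10.4 − 5.07 = 5.33 dB

5.33 dB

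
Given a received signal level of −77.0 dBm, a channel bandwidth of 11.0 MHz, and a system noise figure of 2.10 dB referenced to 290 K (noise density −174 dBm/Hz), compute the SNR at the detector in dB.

24.5 dB

Noise floor: N = −174 + 10 log₁₀(B) + NF
10 log₁₀(1.10×10⁷) = 70.41 dB
N = −174 + 70.41 + 2.10 = −101.49 dBm
SNR = P_sig − N = −77.0 − (−101.49) = 24.49 dB → 24.5 dB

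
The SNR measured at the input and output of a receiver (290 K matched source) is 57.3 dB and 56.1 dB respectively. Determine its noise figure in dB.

1.2 dB

NF (dB) = SNR_in(dB) − SNR_out(dB) when the source is at T₀
NF = 57.3 − 56.1 = 1.2 dB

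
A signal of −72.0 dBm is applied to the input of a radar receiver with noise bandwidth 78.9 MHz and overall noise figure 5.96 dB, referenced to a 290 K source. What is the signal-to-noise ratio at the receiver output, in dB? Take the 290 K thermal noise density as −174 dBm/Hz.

Noise floor: N = −174 + 10 log₁₀(B) + NF
10 log₁₀(7.89×10⁷) = 78.97 dB
N = −174 + 78.97 + 5.96 = −89.07 dBm
SNR = P_sig − N = −72.0 − (−89.07) = 17.07 dB → 17.1 dB

17.1 dB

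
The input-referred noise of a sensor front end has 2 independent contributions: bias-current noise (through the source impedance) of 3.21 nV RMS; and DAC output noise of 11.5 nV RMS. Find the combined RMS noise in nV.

11.9 nV

Uncorrelated sources add in power (mean-square): V_tot = √(ΣV_i²)
V_tot = √[(3.21×10⁻⁹)² + (1.15×10⁻⁸)²] = 1.19×10⁻⁸ V = 11.9 nV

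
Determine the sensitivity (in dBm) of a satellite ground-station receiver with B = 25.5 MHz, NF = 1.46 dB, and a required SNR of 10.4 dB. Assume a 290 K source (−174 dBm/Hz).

Sensitivity = −174 + 10 log₁₀(B) + NF + SNR_min
= −174 + 74.07 + 1.46 + 10.4
= −88.07 dBm → −88.1 dBm

−88.1 dBm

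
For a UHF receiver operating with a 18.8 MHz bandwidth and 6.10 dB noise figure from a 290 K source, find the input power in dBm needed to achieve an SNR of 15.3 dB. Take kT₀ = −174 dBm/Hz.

Sensitivity = −174 + 10 log₁₀(B) + NF + SNR_min
= −174 + 72.74 + 6.10 + 15.3
= −79.86 dBm → −79.9 dBm

−79.9 dBm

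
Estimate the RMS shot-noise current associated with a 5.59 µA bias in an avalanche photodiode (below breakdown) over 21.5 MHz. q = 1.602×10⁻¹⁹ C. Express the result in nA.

6.21 nA

I_n = √(2qI·B)
2qI·B = 2 × 1.602×10⁻¹⁹ × 5.59×10⁻⁶ × 2.15×10⁷ = 3.85×10⁻¹⁷ A²
I_n = √(3.85×10⁻¹⁷) = 6.21×10⁻⁹ A = 6.21 nA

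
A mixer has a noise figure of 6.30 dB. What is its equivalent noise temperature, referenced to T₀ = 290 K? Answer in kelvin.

947 K

F = 10^(6.30/10) = 4.2658
T_e = (F − 1)·T₀ = (4.2658 − 1) × 290 = 947 K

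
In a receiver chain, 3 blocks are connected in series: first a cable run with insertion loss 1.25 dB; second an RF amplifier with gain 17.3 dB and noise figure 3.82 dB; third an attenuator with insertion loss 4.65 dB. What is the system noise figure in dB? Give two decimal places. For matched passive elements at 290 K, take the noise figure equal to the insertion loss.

Convert to linear (a loss of L dB is a gain of −L dB): F_i = 10^(NF_i/10), G_i = 10^(G_i,dB/10)
  Stage 1: F_1 = 10^(1.25/10) = 1.334, G_1 = 10^(−1.25/10) = 0.7499
  Stage 2: F_2 = 10^(3.82/10) = 2.410, G_2 = 10^(17.3/10) = 53.70
  Stage 3: F_3 = 10^(4.65/10) = 2.917, G_3 = 10^(−4.65/10) = 0.3428
Friis cascade:
  F = 1.334 + (2.410 − 1)/0.7499 + (2.917 − 1)/40.27 = 3.261
NF = 10 log₁₀(3.261) = 5.13 dB

5.13 dB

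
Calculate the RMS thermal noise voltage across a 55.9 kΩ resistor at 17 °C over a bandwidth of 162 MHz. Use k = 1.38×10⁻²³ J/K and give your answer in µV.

T = 17 °C + 273.15 = 290.15 K
V_n = √(4kTRB)
4kTRB = 4 × 1.38×10⁻²³ × 290.15 × 5.59×10⁴ × 1.62×10⁸ = 1.45×10⁻⁷ V²
V_n = √(1.45×10⁻⁷) = 3.81×10⁻⁴ V = 381 µV

381 µV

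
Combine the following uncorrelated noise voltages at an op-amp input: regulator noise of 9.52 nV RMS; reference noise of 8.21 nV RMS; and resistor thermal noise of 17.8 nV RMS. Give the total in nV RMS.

21.8 nV

Uncorrelated sources add in power (mean-square): V_tot = √(ΣV_i²)
V_tot = √[(9.52×10⁻⁹)² + (8.21×10⁻⁹)² + (1.78×10⁻⁸)²] = 2.18×10⁻⁸ V = 21.8 nV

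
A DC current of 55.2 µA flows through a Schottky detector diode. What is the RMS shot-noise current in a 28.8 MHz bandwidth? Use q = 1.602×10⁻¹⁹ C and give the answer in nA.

I_n = √(2qI·B)
2qI·B = 2 × 1.602×10⁻¹⁹ × 5.52×10⁻⁵ × 2.88×10⁷ = 5.09×10⁻¹⁶ A²
I_n = √(5.09×10⁻¹⁶) = 2.26×10⁻⁸ A = 22.6 nA

22.6 nA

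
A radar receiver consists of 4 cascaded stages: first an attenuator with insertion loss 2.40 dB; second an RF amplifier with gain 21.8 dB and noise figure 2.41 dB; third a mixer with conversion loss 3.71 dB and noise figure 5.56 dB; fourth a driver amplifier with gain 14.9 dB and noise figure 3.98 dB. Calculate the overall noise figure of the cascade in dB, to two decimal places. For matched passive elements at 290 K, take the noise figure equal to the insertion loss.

4.91 dB

Convert to linear (a loss of L dB is a gain of −L dB): F_i = 10^(NF_i/10), G_i = 10^(G_i,dB/10)
  Stage 1: F_1 = 10^(2.40/10) = 1.738, G_1 = 10^(−2.40/10) = 0.5754
  Stage 2: F_2 = 10^(2.41/10) = 1.742, G_2 = 10^(21.8/10) = 151.4
  Stage 3: F_3 = 10^(5.56/10) = 3.597, G_3 = 10^(−3.71/10) = 0.4256
  Stage 4: F_4 = 10^(3.98/10) = 2.500, G_4 = 10^(14.9/10) = 30.90
Friis cascade:
  F = 1.738 + (1.742 − 1)/0.5754 + (3.597 − 1)/87.10 + (2.500 − 1)/37.07 = 3.097
NF = 10 log₁₀(3.097) = 4.91 dB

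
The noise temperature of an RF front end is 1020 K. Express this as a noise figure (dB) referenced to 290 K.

6.55 dB

F = 1 + T_e/T₀ = 1 + 1020/290 = 4.51724
NF = 10 log₁₀(4.51724) = 6.55 dB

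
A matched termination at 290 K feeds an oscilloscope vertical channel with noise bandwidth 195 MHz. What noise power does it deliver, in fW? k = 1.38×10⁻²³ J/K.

780 fW

P_n = kTB = 1.38×10⁻²³ × 290 × 1.95×10⁸ = 7.80×10⁻¹³ W = 780 fW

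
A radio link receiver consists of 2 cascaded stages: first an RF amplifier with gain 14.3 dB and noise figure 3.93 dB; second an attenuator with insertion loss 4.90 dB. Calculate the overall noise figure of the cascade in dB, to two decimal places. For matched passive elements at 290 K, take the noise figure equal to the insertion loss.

Convert to linear (a loss of L dB is a gain of −L dB): F_i = 10^(NF_i/10), G_i = 10^(G_i,dB/10)
  Stage 1: F_1 = 10^(3.93/10) = 2.472, G_1 = 10^(14.3/10) = 26.92
  Stage 2: F_2 = 10^(4.90/10) = 3.090, G_2 = 10^(−4.90/10) = 0.3236
Friis cascade:
  F = 2.472 + (3.090 − 1)/26.92 = 2.549
NF = 10 log₁₀(2.549) = 4.06 dB

4.06 dB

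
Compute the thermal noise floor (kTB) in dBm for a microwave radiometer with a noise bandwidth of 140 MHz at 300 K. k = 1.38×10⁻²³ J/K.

−92.4 dBm

P_n = kTB = 1.38×10⁻²³ × 300 × 1.40×10⁸ = 5.80×10⁻¹³ W
In dBm: 10 log₁₀(5.80×10⁻¹³ / 10⁻³) = −92.4 dBm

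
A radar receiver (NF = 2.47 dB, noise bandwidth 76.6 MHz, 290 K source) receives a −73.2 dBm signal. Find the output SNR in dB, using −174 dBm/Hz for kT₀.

19.5 dB

Noise floor: N = −174 + 10 log₁₀(B) + NF
10 log₁₀(7.66×10⁷) = 78.84 dB
N = −174 + 78.84 + 2.47 = −92.69 dBm
SNR = P_sig − N = −73.2 − (−92.69) = 19.49 dB → 19.5 dB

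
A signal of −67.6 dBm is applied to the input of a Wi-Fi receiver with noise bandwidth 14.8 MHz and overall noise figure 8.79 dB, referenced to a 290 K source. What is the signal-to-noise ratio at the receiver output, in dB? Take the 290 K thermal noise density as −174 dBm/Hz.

Noise floor: N = −174 + 10 log₁₀(B) + NF
10 log₁₀(1.48×10⁷) = 71.7 dB
N = −174 + 71.7 + 8.79 = −93.51 dBm
SNR = P_sig − N = −67.6 − (−93.51) = 25.91 dB → 25.9 dB

25.9 dB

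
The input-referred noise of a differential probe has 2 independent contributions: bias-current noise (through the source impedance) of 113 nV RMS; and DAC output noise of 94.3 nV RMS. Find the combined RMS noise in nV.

Uncorrelated sources add in power (mean-square): V_tot = √(ΣV_i²)
V_tot = √[(1.13×10⁻⁷)² + (9.43×10⁻⁸)²] = 1.47×10⁻⁷ V = 147 nV

147 nV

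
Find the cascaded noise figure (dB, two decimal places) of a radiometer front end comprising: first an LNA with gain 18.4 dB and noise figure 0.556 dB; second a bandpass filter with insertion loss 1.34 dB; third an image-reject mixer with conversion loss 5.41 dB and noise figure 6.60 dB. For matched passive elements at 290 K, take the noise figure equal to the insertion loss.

Convert to linear (a loss of L dB is a gain of −L dB): F_i = 10^(NF_i/10), G_i = 10^(G_i,dB/10)
  Stage 1: F_1 = 10^(0.556/10) = 1.137, G_1 = 10^(18.4/10) = 69.18
  Stage 2: F_2 = 10^(1.34/10) = 1.361, G_2 = 10^(−1.34/10) = 0.7345
  Stage 3: F_3 = 10^(6.60/10) = 4.571, G_3 = 10^(−5.41/10) = 0.2877
Friis cascade:
  F = 1.137 + (1.361 − 1)/69.18 + (4.571 − 1)/50.82 = 1.212
NF = 10 log₁₀(1.212) = 0.84 dB

0.84 dB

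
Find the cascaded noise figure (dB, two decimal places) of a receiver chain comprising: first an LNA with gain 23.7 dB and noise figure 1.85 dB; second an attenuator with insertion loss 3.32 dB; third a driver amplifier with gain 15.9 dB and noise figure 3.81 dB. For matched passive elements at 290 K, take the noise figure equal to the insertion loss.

Convert to linear (a loss of L dB is a gain of −L dB): F_i = 10^(NF_i/10), G_i = 10^(G_i,dB/10)
  Stage 1: F_1 = 10^(1.85/10) = 1.531, G_1 = 10^(23.7/10) = 234.4
  Stage 2: F_2 = 10^(3.32/10) = 2.148, G_2 = 10^(−3.32/10) = 0.4656
  Stage 3: F_3 = 10^(3.81/10) = 2.404, G_3 = 10^(15.9/10) = 38.90
Friis cascade:
  F = 1.531 + (2.148 − 1)/234.4 + (2.404 − 1)/109.1 = 1.549
NF = 10 log₁₀(1.549) = 1.90 dB

1.90 dB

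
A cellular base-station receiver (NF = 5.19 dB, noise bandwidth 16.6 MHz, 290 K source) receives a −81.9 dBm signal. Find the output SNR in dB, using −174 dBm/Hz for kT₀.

14.7 dB

Noise floor: N = −174 + 10 log₁₀(B) + NF
10 log₁₀(1.66×10⁷) = 72.2 dB
N = −174 + 72.2 + 5.19 = −96.61 dBm
SNR = P_sig − N = −81.9 − (−96.61) = 14.71 dB → 14.7 dB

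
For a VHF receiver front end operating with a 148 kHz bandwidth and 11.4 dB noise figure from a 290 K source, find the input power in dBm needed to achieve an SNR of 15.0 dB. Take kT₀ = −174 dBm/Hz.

−95.9 dBm

Sensitivity = −174 + 10 log₁₀(B) + NF + SNR_min
= −174 + 51.7 + 11.4 + 15.0
= −95.9 dBm → −95.9 dBm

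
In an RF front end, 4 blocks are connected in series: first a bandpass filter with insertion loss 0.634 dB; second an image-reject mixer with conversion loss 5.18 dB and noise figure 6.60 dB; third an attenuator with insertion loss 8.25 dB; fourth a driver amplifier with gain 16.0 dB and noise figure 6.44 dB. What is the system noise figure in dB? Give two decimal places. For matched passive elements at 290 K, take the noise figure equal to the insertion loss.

Convert to linear (a loss of L dB is a gain of −L dB): F_i = 10^(NF_i/10), G_i = 10^(G_i,dB/10)
  Stage 1: F_1 = 10^(0.634/10) = 1.157, G_1 = 10^(−0.634/10) = 0.8642
  Stage 2: F_2 = 10^(6.60/10) = 4.571, G_2 = 10^(−5.18/10) = 0.3034
  Stage 3: F_3 = 10^(8.25/10) = 6.683, G_3 = 10^(−8.25/10) = 0.1496
  Stage 4: F_4 = 10^(6.44/10) = 4.406, G_4 = 10^(16.0/10) = 39.81
Friis cascade:
  F = 1.157 + (4.571 − 1)/0.8642 + (6.683 − 1)/0.2622 + (4.406 − 1)/0.03923 = 113.8
NF = 10 log₁₀(113.8) = 20.56 dB

20.56 dB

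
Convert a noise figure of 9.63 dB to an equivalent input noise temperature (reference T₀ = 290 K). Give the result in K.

2373 K

F = 10^(9.63/10) = 9.18333
T_e = (F − 1)·T₀ = (9.18333 − 1) × 290 = 2373 K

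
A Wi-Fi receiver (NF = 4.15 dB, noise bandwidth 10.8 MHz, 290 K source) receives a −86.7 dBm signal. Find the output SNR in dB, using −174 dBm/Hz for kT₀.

Noise floor: N = −174 + 10 log₁₀(B) + NF
10 log₁₀(1.08×10⁷) = 70.33 dB
N = −174 + 70.33 + 4.15 = −99.52 dBm
SNR = P_sig − N = −86.7 − (−99.52) = 12.82 dB → 12.8 dB

12.8 dB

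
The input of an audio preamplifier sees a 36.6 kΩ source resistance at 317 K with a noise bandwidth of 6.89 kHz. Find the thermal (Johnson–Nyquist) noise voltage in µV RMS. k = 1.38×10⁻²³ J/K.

2.10 µV

V_n = √(4kTRB)
4kTRB = 4 × 1.38×10⁻²³ × 317 × 3.66×10⁴ × 6.89×10³ = 4.41×10⁻¹² V²
V_n = √(4.41×10⁻¹²) = 2.10×10⁻⁶ V = 2.10 µV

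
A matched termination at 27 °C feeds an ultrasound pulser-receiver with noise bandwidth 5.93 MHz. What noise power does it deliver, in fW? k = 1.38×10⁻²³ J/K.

T = 27 °C + 273.15 = 300.15 K
P_n = kTB = 1.38×10⁻²³ × 300.15 × 5.93×10⁶ = 2.46×10⁻¹⁴ W = 24.6 fW

24.6 fW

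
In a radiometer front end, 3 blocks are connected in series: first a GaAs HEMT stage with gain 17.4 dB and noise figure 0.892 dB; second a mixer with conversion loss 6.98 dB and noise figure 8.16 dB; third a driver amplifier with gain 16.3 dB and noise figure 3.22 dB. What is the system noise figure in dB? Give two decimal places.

1.55 dB

Convert to linear (a loss of L dB is a gain of −L dB): F_i = 10^(NF_i/10), G_i = 10^(G_i,dB/10)
  Stage 1: F_1 = 10^(0.892/10) = 1.228, G_1 = 10^(17.4/10) = 54.95
  Stage 2: F_2 = 10^(8.16/10) = 6.546, G_2 = 10^(−6.98/10) = 0.2004
  Stage 3: F_3 = 10^(3.22/10) = 2.099, G_3 = 10^(16.3/10) = 42.66
Friis cascade:
  F = 1.228 + (6.546 − 1)/54.95 + (2.099 − 1)/11.02 = 1.429
NF = 10 log₁₀(1.429) = 1.55 dB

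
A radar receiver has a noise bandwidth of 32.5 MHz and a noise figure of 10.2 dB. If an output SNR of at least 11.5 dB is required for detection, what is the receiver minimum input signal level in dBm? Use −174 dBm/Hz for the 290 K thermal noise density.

−77.2 dBm

Sensitivity = −174 + 10 log₁₀(B) + NF + SNR_min
= −174 + 75.12 + 10.2 + 11.5
= −77.18 dBm → −77.2 dBm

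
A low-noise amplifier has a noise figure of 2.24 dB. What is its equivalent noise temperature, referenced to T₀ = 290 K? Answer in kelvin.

196 K

F = 10^(2.24/10) = 1.67494
T_e = (F − 1)·T₀ = (1.67494 − 1) × 290 = 196 K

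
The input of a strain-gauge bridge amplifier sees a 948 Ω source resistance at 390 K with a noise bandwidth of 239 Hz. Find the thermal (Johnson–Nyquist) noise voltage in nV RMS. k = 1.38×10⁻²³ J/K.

69.8 nV

V_n = √(4kTRB)
4kTRB = 4 × 1.38×10⁻²³ × 390 × 9.48×10² × 2.39×10² = 4.88×10⁻¹⁵ V²
V_n = √(4.88×10⁻¹⁵) = 6.98×10⁻⁸ V = 69.8 nV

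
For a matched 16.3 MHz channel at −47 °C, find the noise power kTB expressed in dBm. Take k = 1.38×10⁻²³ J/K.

T = −47 °C + 273.15 = 226.15 K
P_n = kTB = 1.38×10⁻²³ × 226.15 × 1.63×10⁷ = 5.09×10⁻¹⁴ W
In dBm: 10 log₁₀(5.09×10⁻¹⁴ / 10⁻³) = −102.9 dBm

−102.9 dBm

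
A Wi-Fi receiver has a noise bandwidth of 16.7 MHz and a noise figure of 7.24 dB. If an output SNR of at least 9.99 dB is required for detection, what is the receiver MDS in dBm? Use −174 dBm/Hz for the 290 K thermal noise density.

−84.5 dBm

Sensitivity = −174 + 10 log₁₀(B) + NF + SNR_min
= −174 + 72.23 + 7.24 + 9.99
= −84.54 dBm → −84.5 dBm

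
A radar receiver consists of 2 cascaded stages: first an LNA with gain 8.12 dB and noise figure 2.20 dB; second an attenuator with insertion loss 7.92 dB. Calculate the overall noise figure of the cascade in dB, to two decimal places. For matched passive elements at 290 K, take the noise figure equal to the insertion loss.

3.91 dB

Convert to linear (a loss of L dB is a gain of −L dB): F_i = 10^(NF_i/10), G_i = 10^(G_i,dB/10)
  Stage 1: F_1 = 10^(2.20/10) = 1.660, G_1 = 10^(8.12/10) = 6.486
  Stage 2: F_2 = 10^(7.92/10) = 6.194, G_2 = 10^(−7.92/10) = 0.1614
Friis cascade:
  F = 1.660 + (6.194 − 1)/6.486 = 2.460
NF = 10 log₁₀(2.460) = 3.91 dB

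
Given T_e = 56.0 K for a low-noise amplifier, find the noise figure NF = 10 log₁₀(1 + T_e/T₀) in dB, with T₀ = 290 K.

F = 1 + T_e/T₀ = 1 + 56.0/290 = 1.1931
NF = 10 log₁₀(1.1931) = 0.767 dB

0.767 dB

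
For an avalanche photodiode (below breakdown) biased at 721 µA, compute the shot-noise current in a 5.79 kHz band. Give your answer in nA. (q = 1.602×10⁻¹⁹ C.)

I_n = √(2qI·B)
2qI·B = 2 × 1.602×10⁻¹⁹ × 7.21×10⁻⁴ × 5.79×10³ = 1.34×10⁻¹⁸ A²
I_n = √(1.34×10⁻¹⁸) = 1.16×10⁻⁹ A = 1.16 nA

1.16 nA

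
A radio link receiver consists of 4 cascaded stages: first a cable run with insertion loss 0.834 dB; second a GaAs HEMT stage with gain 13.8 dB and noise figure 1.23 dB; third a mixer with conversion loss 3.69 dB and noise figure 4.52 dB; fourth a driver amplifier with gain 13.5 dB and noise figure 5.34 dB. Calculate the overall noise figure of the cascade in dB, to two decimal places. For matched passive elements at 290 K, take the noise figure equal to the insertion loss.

Convert to linear (a loss of L dB is a gain of −L dB): F_i = 10^(NF_i/10), G_i = 10^(G_i,dB/10)
  Stage 1: F_1 = 10^(0.834/10) = 1.212, G_1 = 10^(−0.834/10) = 0.8253
  Stage 2: F_2 = 10^(1.23/10) = 1.327, G_2 = 10^(13.8/10) = 23.99
  Stage 3: F_3 = 10^(4.52/10) = 2.831, G_3 = 10^(−3.69/10) = 0.4276
  Stage 4: F_4 = 10^(5.34/10) = 3.420, G_4 = 10^(13.5/10) = 22.39
Friis cascade:
  F = 1.212 + (1.327 − 1)/0.8253 + (2.831 − 1)/19.80 + (3.420 − 1)/8.464 = 1.987
NF = 10 log₁₀(1.987) = 2.98 dB

2.98 dB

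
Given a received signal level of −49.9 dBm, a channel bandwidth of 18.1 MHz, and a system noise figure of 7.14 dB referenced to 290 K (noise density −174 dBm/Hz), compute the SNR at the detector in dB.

44.4 dB

Noise floor: N = −174 + 10 log₁₀(B) + NF
10 log₁₀(1.81×10⁷) = 72.58 dB
N = −174 + 72.58 + 7.14 = −94.28 dBm
SNR = P_sig − N = −49.9 − (−94.28) = 44.38 dB → 44.4 dB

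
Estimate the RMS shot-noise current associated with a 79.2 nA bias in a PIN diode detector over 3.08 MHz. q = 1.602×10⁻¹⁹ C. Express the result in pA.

I_n = √(2qI·B)
2qI·B = 2 × 1.602×10⁻¹⁹ × 7.92×10⁻⁸ × 3.08×10⁶ = 7.82×10⁻²⁰ A²
I_n = √(7.82×10⁻²⁰) = 2.80×10⁻¹⁰ A = 280 pA

280 pA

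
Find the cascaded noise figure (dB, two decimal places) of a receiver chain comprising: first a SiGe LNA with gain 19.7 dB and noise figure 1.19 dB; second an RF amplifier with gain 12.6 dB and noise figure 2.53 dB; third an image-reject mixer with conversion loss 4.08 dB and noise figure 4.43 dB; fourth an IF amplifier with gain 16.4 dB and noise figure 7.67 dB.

1.25 dB

Convert to linear (a loss of L dB is a gain of −L dB): F_i = 10^(NF_i/10), G_i = 10^(G_i,dB/10)
  Stage 1: F_1 = 10^(1.19/10) = 1.315, G_1 = 10^(19.7/10) = 93.33
  Stage 2: F_2 = 10^(2.53/10) = 1.791, G_2 = 10^(12.6/10) = 18.20
  Stage 3: F_3 = 10^(4.43/10) = 2.773, G_3 = 10^(−4.08/10) = 0.3908
  Stage 4: F_4 = 10^(7.67/10) = 5.848, G_4 = 10^(16.4/10) = 43.65
Friis cascade:
  F = 1.315 + (1.791 − 1)/93.33 + (2.773 − 1)/1698 + (5.848 − 1)/663.7 = 1.332
NF = 10 log₁₀(1.332) = 1.25 dB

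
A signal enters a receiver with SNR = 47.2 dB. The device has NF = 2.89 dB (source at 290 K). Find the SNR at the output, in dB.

By definition F = SNR_in/SNR_out, so in dB: SNR_out = SNR_in − NF
SNR_out = 47.2 − 2.89 = 44.31 dB

44.31 dB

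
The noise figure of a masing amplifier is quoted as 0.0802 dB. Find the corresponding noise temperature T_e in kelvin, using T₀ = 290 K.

F = 10^(0.0802/10) = 1.01864
T_e = (F − 1)·T₀ = (1.01864 − 1) × 290 = 5.41 K

5.41 K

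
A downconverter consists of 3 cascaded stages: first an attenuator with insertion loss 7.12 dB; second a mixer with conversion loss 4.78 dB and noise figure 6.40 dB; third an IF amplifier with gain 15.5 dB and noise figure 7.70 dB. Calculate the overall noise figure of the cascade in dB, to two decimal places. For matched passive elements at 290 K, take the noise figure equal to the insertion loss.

19.92 dB

Convert to linear (a loss of L dB is a gain of −L dB): F_i = 10^(NF_i/10), G_i = 10^(G_i,dB/10)
  Stage 1: F_1 = 10^(7.12/10) = 5.152, G_1 = 10^(−7.12/10) = 0.1941
  Stage 2: F_2 = 10^(6.40/10) = 4.365, G_2 = 10^(−4.78/10) = 0.3327
  Stage 3: F_3 = 10^(7.70/10) = 5.888, G_3 = 10^(15.5/10) = 35.48
Friis cascade:
  F = 5.152 + (4.365 − 1)/0.1941 + (5.888 − 1)/0.06457 = 98.20
NF = 10 log₁₀(98.20) = 19.92 dB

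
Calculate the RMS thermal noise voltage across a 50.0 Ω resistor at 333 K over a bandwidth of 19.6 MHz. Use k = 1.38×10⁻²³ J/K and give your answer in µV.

4.24 µV

V_n = √(4kTRB)
4kTRB = 4 × 1.38×10⁻²³ × 333 × 5.00×10¹ × 1.96×10⁷ = 1.80×10⁻¹¹ V²
V_n = √(1.80×10⁻¹¹) = 4.24×10⁻⁶ V = 4.24 µV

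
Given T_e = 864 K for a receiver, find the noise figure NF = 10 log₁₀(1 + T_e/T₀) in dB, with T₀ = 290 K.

6.00 dB

F = 1 + T_e/T₀ = 1 + 864/290 = 3.97931
NF = 10 log₁₀(3.97931) = 6.00 dB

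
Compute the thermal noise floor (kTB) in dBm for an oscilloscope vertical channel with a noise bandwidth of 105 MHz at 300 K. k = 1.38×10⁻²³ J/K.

P_n = kTB = 1.38×10⁻²³ × 300 × 1.05×10⁸ = 4.35×10⁻¹³ W
In dBm: 10 log₁₀(4.35×10⁻¹³ / 10⁻³) = −93.6 dBm

−93.6 dBm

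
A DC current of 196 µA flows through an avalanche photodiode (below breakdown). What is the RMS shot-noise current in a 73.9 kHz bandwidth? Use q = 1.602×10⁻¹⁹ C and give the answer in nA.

2.15 nA

I_n = √(2qI·B)
2qI·B = 2 × 1.602×10⁻¹⁹ × 1.96×10⁻⁴ × 7.39×10⁴ = 4.64×10⁻¹⁸ A²
I_n = √(4.64×10⁻¹⁸) = 2.15×10⁻⁹ A = 2.15 nA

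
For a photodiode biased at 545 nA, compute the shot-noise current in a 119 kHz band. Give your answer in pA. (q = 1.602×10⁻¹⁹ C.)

I_n = √(2qI·B)
2qI·B = 2 × 1.602×10⁻¹⁹ × 5.45×10⁻⁷ × 1.19×10⁵ = 2.08×10⁻²⁰ A²
I_n = √(2.08×10⁻²⁰) = 1.44×10⁻¹⁰ A = 144 pA

144 pA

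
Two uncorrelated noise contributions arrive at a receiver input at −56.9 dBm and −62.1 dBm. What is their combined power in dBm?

Convert to linear, add, convert back:
P₁ = 2.04×10⁻⁹ W, P₂ = 6.17×10⁻¹⁰ W
P_tot = 2.66×10⁻⁹ W → 10 log₁₀(P_tot / 10⁻³) = −55.8 dBm

−55.8 dBm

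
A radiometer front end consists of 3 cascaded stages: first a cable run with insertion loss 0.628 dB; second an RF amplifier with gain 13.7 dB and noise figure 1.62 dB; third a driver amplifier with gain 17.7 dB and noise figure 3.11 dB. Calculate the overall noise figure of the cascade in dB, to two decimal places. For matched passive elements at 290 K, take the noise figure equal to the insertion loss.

2.38 dB

Convert to linear (a loss of L dB is a gain of −L dB): F_i = 10^(NF_i/10), G_i = 10^(G_i,dB/10)
  Stage 1: F_1 = 10^(0.628/10) = 1.156, G_1 = 10^(−0.628/10) = 0.8654
  Stage 2: F_2 = 10^(1.62/10) = 1.452, G_2 = 10^(13.7/10) = 23.44
  Stage 3: F_3 = 10^(3.11/10) = 2.046, G_3 = 10^(17.7/10) = 58.88
Friis cascade:
  F = 1.156 + (1.452 − 1)/0.8654 + (2.046 − 1)/20.29 = 1.730
NF = 10 log₁₀(1.730) = 2.38 dB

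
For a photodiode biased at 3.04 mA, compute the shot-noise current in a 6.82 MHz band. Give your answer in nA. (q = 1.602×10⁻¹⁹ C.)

I_n = √(2qI·B)
2qI·B = 2 × 1.602×10⁻¹⁹ × 3.04×10⁻³ × 6.82×10⁶ = 6.64×10⁻¹⁵ A²
I_n = √(6.64×10⁻¹⁵) = 8.15×10⁻⁸ A = 81.5 nA

81.5 nA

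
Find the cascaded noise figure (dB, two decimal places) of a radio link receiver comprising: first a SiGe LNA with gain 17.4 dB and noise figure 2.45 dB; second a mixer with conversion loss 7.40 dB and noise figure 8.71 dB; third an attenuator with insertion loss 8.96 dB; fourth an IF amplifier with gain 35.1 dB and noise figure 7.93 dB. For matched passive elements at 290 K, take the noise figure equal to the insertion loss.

Convert to linear (a loss of L dB is a gain of −L dB): F_i = 10^(NF_i/10), G_i = 10^(G_i,dB/10)
  Stage 1: F_1 = 10^(2.45/10) = 1.758, G_1 = 10^(17.4/10) = 54.95
  Stage 2: F_2 = 10^(8.71/10) = 7.430, G_2 = 10^(−7.40/10) = 0.1820
  Stage 3: F_3 = 10^(8.96/10) = 7.870, G_3 = 10^(−8.96/10) = 0.1271
  Stage 4: F_4 = 10^(7.93/10) = 6.209, G_4 = 10^(35.1/10) = 3236
Friis cascade:
  F = 1.758 + (7.430 − 1)/54.95 + (7.870 − 1)/10.00 + (6.209 − 1)/1.271 = 6.661
NF = 10 log₁₀(6.661) = 8.24 dB

8.24 dB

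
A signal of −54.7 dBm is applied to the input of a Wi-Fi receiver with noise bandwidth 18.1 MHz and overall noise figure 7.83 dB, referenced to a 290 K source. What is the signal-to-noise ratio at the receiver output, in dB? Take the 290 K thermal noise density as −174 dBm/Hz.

38.9 dB

Noise floor: N = −174 + 10 log₁₀(B) + NF
10 log₁₀(1.81×10⁷) = 72.58 dB
N = −174 + 72.58 + 7.83 = −93.59 dBm
SNR = P_sig − N = −54.7 − (−93.59) = 38.89 dB → 38.9 dB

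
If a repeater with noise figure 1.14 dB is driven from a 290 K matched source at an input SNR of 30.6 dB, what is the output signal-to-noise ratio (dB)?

By definition F = SNR_in/SNR_out, so in dB: SNR_out = SNR_in − NF
SNR_out = 30.6 − 1.14 = 29.46 dB

29.46 dB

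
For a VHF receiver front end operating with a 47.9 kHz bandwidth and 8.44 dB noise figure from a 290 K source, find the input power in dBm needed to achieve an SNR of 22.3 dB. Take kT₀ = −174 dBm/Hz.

Sensitivity = −174 + 10 log₁₀(B) + NF + SNR_min
= −174 + 46.8 + 8.44 + 22.3
= −96.46 dBm → −96.5 dBm

−96.5 dBm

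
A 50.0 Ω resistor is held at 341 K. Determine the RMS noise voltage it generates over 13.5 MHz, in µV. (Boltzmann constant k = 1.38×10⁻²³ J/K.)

V_n = √(4kTRB)
4kTRB = 4 × 1.38×10⁻²³ × 341 × 5.00×10¹ × 1.35×10⁷ = 1.27×10⁻¹¹ V²
V_n = √(1.27×10⁻¹¹) = 3.56×10⁻⁶ V = 3.56 µV

3.56 µV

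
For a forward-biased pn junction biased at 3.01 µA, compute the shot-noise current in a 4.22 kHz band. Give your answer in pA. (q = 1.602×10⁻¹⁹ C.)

63.8 pA

I_n = √(2qI·B)
2qI·B = 2 × 1.602×10⁻¹⁹ × 3.01×10⁻⁶ × 4.22×10³ = 4.07×10⁻²¹ A²
I_n = √(4.07×10⁻²¹) = 6.38×10⁻¹¹ A = 63.8 pA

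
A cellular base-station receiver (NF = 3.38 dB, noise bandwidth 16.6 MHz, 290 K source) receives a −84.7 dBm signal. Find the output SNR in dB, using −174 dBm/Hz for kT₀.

Noise floor: N = −174 + 10 log₁₀(B) + NF
10 log₁₀(1.66×10⁷) = 72.2 dB
N = −174 + 72.2 + 3.38 = −98.42 dBm
SNR = P_sig − N = −84.7 − (−98.42) = 13.72 dB → 13.7 dB

13.7 dB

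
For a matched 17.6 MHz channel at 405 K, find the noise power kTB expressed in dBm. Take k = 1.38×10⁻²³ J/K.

P_n = kTB = 1.38×10⁻²³ × 405 × 1.76×10⁷ = 9.84×10⁻¹⁴ W
In dBm: 10 log₁₀(9.84×10⁻¹⁴ / 10⁻³) = −100.1 dBm

−100.1 dBm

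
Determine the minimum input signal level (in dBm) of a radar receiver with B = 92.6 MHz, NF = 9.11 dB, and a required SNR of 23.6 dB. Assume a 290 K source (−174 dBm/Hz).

−61.6 dBm

Sensitivity = −174 + 10 log₁₀(B) + NF + SNR_min
= −174 + 79.67 + 9.11 + 23.6
= −61.62 dBm → −61.6 dBm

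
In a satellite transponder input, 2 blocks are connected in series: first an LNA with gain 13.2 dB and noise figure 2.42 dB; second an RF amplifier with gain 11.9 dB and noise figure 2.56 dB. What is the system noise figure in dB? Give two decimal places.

Convert to linear (a loss of L dB is a gain of −L dB): F_i = 10^(NF_i/10), G_i = 10^(G_i,dB/10)
  Stage 1: F_1 = 10^(2.42/10) = 1.746, G_1 = 10^(13.2/10) = 20.89
  Stage 2: F_2 = 10^(2.56/10) = 1.803, G_2 = 10^(11.9/10) = 15.49
Friis cascade:
  F = 1.746 + (1.803 − 1)/20.89 = 1.784
NF = 10 log₁₀(1.784) = 2.51 dB

2.51 dB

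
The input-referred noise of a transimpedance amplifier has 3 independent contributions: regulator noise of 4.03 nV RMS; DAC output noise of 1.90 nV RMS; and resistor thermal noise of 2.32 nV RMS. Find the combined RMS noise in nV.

Uncorrelated sources add in power (mean-square): V_tot = √(ΣV_i²)
V_tot = √[(4.03×10⁻⁹)² + (1.90×10⁻⁹)² + (2.32×10⁻⁹)²] = 5.02×10⁻⁹ V = 5.02 nV

5.02 nV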